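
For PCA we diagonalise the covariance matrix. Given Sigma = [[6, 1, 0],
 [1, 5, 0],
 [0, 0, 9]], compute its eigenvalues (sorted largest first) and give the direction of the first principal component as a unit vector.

Step 1 — characteristic polynomial p(λ) = det(λI - Sigma) = λ³ - tr·λ² + c_1·λ - det, where tr = trace, c_1 = sum of the principal 2×2 minors, det = det(Sigma):
  tr = 6 + 5 + 9 = 20,
  c_1 = (6·5 - (1)²) + (6·9 - (0)²) + (5·9 - (0)²) = 29 + 54 + 45 = 128,
  det = 6·(5·9 - (0)²) - (1)·((1)·9 - (0)·(0)) + (0)·((1)·(0) - 5·(0)) = 6·(45) - (1)·(9) + (0)·(0) = 261.
  So p(λ) = λ³ - 20λ² + 128λ - 261.
Step 2 — look for an integer root (rational root theorem: any rational root is an integer divisor of 261). Testing λ = 9:
  p(9) = 729 - 1620 + 1152 - 261 = 0  ✓
  Dividing out (λ - 9): p(λ) = (λ - 9)(λ² - 11λ + 29).
Step 3 — remaining eigenvalues from the quadratic λ² - 11λ + 29 = 0:
  Δ = 11² - 4·29 = 121 - 116 = 5,  λ = (11 ± √5)/2 = (11 ± 2.2361)/2 ≈ 6.618 or 4.382.
  Sorted: λ_1 = 9,  λ_2 = 6.618,  λ_3 = 4.382  (check: sum = 20 = tr ✓).

Step 4 — unit eigenvector for λ_1 = 9: v spans the null space of (Sigma - λ_1 I), whose rows are
  r_1 = (-3, 1, 0),  r_2 = (1, -4, 0),  r_3 = (0, 0, 0).
  v is orthogonal to every row, so take v ∝ r_1 × r_2 = ((1)·(0) - (0)·(-4), (0)·(1) - (-3)·(0), (-3)·(-4) - (1)·(1)) = (0, 0, 11).
  Rescale (divide by 11): u = (0, 0, 1).
  ||u|| = √((0)² + (0)² + (1)²) = √(1) = 1,  v_1 = u/||u|| ≈ (0, 0, 1) (||v_1|| = 1).

λ_1 = 9,  λ_2 = 6.618,  λ_3 = 4.382;  v_1 ≈ (0, 0, 1)


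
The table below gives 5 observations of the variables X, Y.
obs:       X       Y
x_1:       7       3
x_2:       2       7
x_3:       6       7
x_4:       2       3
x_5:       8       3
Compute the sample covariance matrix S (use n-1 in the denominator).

Step 1 — column means:
  mean(X) = (7 + 2 + 6 + 2 + 8) / 5 = 25/5 = 5
  mean(Y) = (3 + 7 + 7 + 3 + 3) / 5 = 23/5 = 4.6

Step 2 — sample covariance S[i,j] = (1/(n-1)) · Σ_k (x_{k,i} - mean_i) · (x_{k,j} - mean_j), with n-1 = 4.
  S[X,X] = ((2)·(2) + (-3)·(-3) + (1)·(1) + (-3)·(-3) + (3)·(3)) / 4 = 32/4 = 8
  S[X,Y] = ((2)·(-1.6) + (-3)·(2.4) + (1)·(2.4) + (-3)·(-1.6) + (3)·(-1.6)) / 4 = -8/4 = -2
  S[Y,Y] = ((-1.6)·(-1.6) + (2.4)·(2.4) + (2.4)·(2.4) + (-1.6)·(-1.6) + (-1.6)·(-1.6)) / 4 = 19.2/4 = 4.8

S is symmetric (S[j,i] = S[i,j]). Assembling:

S = [[8, -2],
 [-2, 4.8]]


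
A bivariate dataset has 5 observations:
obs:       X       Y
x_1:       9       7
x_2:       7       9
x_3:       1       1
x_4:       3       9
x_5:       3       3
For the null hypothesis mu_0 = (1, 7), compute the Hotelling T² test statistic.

Step 1 — sample mean vector:
  mean(X) = (9 + 7 + 1 + 3 + 3) / 5 = 23/5 = 4.6
  mean(Y) = (7 + 9 + 1 + 9 + 3) / 5 = 29/5 = 5.8
  x̄ = (4.6, 5.8),  deviation x̄ - mu_0 = (4.6, 5.8) - (1, 7) = (3.6, -1.2).

Step 2 — sample covariance matrix, S[i,j] = (1/(n-1)) · Σ_k (x_{k,i} - mean_i) · (x_{k,j} - mean_j), divisor n-1 = 4:
  S[X,X] = ((4.4)·(4.4) + (2.4)·(2.4) + (-3.6)·(-3.6) + (-1.6)·(-1.6) + (-1.6)·(-1.6)) / 4 = 43.2/4 = 10.8
  S[X,Y] = ((4.4)·(1.2) + (2.4)·(3.2) + (-3.6)·(-4.8) + (-1.6)·(3.2) + (-1.6)·(-2.8)) / 4 = 29.6/4 = 7.4
  S[Y,Y] = ((1.2)·(1.2) + (3.2)·(3.2) + (-4.8)·(-4.8) + (3.2)·(3.2) + (-2.8)·(-2.8)) / 4 = 52.8/4 = 13.2
  S = [[10.8, 7.4],
 [7.4, 13.2]].

Step 3 — invert S. det(S) = 10.8·13.2 - (7.4)² = 87.8.
  S^{-1} = (1/det) · [[d, -b], [-b, a]] = [[0.1503, -0.0843],
 [-0.0843, 0.123]].

Step 4 — quadratic form (x̄ - mu_0)^T · S^{-1} · (x̄ - mu_0):
  S^{-1} · (x̄ - mu_0) = (0.6424, -0.451),
  (x̄ - mu_0)^T · [...] = (3.6)·(0.6424) + (-1.2)·(-0.451) = 2.8538.

Step 5 — scale by n: T² = 5 · 2.8538 = 14.2688.

T² ≈ 14.2688


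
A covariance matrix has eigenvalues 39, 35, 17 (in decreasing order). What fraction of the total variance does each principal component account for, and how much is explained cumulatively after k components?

Step 1 — total variance = trace(Sigma) = Σ λ_i = 39 + 35 + 17 = 91.

Step 2 — fraction explained by component i = λ_i / Σ λ:
  PC1: 39/91 = 0.4286
  PC2: 35/91 = 0.3846
  PC3: 17/91 = 0.1868

Step 3 — cumulative fraction after k components = (λ_1 + ... + λ_k) / Σ λ:
  k = 1: 39/91 = 0.4286
  k = 2: (39 + 35)/91 = 74/91 = 0.8132
  k = 3: (39 + 35 + 17)/91 = 91/91 = 1

Summary (fraction, with percent):

explained: PC1 0.4286 (42.86%), PC2 0.3846 (38.46%), PC3 0.1868 (18.68%);  cumulative: 0.4286, 0.8132, 1


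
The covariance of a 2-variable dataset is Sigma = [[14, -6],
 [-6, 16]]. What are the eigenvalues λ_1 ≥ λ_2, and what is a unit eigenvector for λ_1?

Step 1 — characteristic polynomial of 2×2 Sigma:
  det(Sigma - λI) = λ² - trace · λ + det = 0.
  trace = 14 + 16 = 30, det = 14·16 - (-6)² = 188.
Step 2 — discriminant:
  Δ = trace² - 4·det = 900 - 752 = 148.
Step 3 — eigenvalues:
  λ = (trace ± √Δ)/2 = (30 ± 12.1655)/2,
  λ_1 = 21.0828,  λ_2 = 8.9172.

Step 4 — unit eigenvector for λ_1: solve (Sigma - λ_1 I)v = 0. First row:
  (14 - 21.0828)·v_x + (-6)·v_y = 0, i.e. (-7.0828)·v_x + (-6)·v_y = 0,
  so v ∝ (b, λ_1 - a) = (-6, 7.0828); multiply by -1 so the first entry is positive: u = (6, -7.0828).
  ||u|| = √((6)² + (-7.0828)²) = √(86.1655) ≈ 9.2825,
  v_1 = u/||u|| ≈ (0.6464, -0.763) (||v_1|| = 1).

λ_1 = 21.0828,  λ_2 = 8.9172;  v_1 ≈ (0.6464, -0.763)


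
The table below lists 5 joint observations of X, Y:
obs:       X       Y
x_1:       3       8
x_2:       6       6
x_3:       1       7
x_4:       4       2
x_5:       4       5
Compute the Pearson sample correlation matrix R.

Step 1 — column means:
  mean(X) = (3 + 6 + 1 + 4 + 4) / 5 = 18/5 = 3.6
  mean(Y) = (8 + 6 + 7 + 2 + 5) / 5 = 28/5 = 5.6

Step 2 — sample variances and covariances s[i,j] = (1/(n-1)) · Σ_k (x_{k,i} - mean_i) · (x_{k,j} - mean_j), with n-1 = 4:
  s[X,X] = ((-0.6)·(-0.6) + (2.4)·(2.4) + (-2.6)·(-2.6) + (0.4)·(0.4) + (0.4)·(0.4)) / 4 = 13.2/4 = 3.3
  s[X,Y] = ((-0.6)·(2.4) + (2.4)·(0.4) + (-2.6)·(1.4) + (0.4)·(-3.6) + (0.4)·(-0.6)) / 4 = -5.8/4 = -1.45
  s[Y,Y] = ((2.4)·(2.4) + (0.4)·(0.4) + (1.4)·(1.4) + (-3.6)·(-3.6) + (-0.6)·(-0.6)) / 4 = 21.2/4 = 5.3
  Sample standard deviations s_i = √(s[i,i]):
  s(X) = √(3.3) = 1.8166
  s(Y) = √(5.3) = 2.3022

Step 3 — r_{ij} = s_{ij} / (s_i · s_j):
  r[X,X] = 1 (diagonal).
  r[X,Y] = -1.45 / (1.8166 · 2.3022) = -1.45 / 4.1821 = -0.3467
  r[Y,Y] = 1 (diagonal).

R is symmetric with unit diagonal. Assembling:

R = [[1, -0.3467],
 [-0.3467, 1]]


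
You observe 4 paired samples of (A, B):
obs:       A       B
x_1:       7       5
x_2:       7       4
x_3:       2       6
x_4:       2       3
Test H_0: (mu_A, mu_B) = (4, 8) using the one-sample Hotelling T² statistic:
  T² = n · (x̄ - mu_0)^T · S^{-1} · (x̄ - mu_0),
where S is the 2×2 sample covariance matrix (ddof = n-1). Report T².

Step 1 — sample mean vector:
  mean(A) = (7 + 7 + 2 + 2) / 4 = 18/4 = 4.5
  mean(B) = (5 + 4 + 6 + 3) / 4 = 18/4 = 4.5
  x̄ = (4.5, 4.5),  deviation x̄ - mu_0 = (4.5, 4.5) - (4, 8) = (0.5, -3.5).

Step 2 — sample covariance matrix, S[i,j] = (1/(n-1)) · Σ_k (x_{k,i} - mean_i) · (x_{k,j} - mean_j), divisor n-1 = 3:
  S[A,A] = ((2.5)·(2.5) + (2.5)·(2.5) + (-2.5)·(-2.5) + (-2.5)·(-2.5)) / 3 = 25/3 = 8.3333
  S[A,B] = ((2.5)·(0.5) + (2.5)·(-0.5) + (-2.5)·(1.5) + (-2.5)·(-1.5)) / 3 = 0/3 = 0
  S[B,B] = ((0.5)·(0.5) + (-0.5)·(-0.5) + (1.5)·(1.5) + (-1.5)·(-1.5)) / 3 = 5/3 = 1.6667
  S = [[8.3333, 0],
 [0, 1.6667]].

Step 3 — invert S. det(S) = 8.3333·1.6667 - (0)² = 13.8889.
  S^{-1} = (1/det) · [[d, -b], [-b, a]] = [[0.12, 0],
 [0, 0.6]].

Step 4 — quadratic form (x̄ - mu_0)^T · S^{-1} · (x̄ - mu_0):
  S^{-1} · (x̄ - mu_0) = (0.06, -2.1),
  (x̄ - mu_0)^T · [...] = (0.5)·(0.06) + (-3.5)·(-2.1) = 7.38.

Step 5 — scale by n: T² = 4 · 7.38 = 29.52.

T² ≈ 29.52


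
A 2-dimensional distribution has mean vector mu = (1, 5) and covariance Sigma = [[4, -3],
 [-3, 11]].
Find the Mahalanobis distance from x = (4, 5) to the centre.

Step 1 — centre the observation: (x - mu) = (3, 0).

Step 2 — invert Sigma. det(Sigma) = 4·11 - (-3)² = 35.
  Sigma^{-1} = (1/det) · [[d, -b], [-b, a]] = [[0.3143, 0.0857],
 [0.0857, 0.1143]].

Step 3 — form the quadratic (x - mu)^T · Sigma^{-1} · (x - mu):
  Sigma^{-1} · (x - mu) = (0.9429, 0.2571).
  (x - mu)^T · [Sigma^{-1} · (x - mu)] = (3)·(0.9429) + (0)·(0.2571) = 2.8286.

Step 4 — take square root: d = √(2.8286) ≈ 1.6818.

d(x, mu) = √(2.8286) ≈ 1.6818


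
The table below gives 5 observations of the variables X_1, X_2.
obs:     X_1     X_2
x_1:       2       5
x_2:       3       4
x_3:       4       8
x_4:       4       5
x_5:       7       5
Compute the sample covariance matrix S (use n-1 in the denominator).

Step 1 — column means:
  mean(X_1) = (2 + 3 + 4 + 4 + 7) / 5 = 20/5 = 4
  mean(X_2) = (5 + 4 + 8 + 5 + 5) / 5 = 27/5 = 5.4

Step 2 — sample covariance S[i,j] = (1/(n-1)) · Σ_k (x_{k,i} - mean_i) · (x_{k,j} - mean_j), with n-1 = 4.
  S[X_1,X_1] = ((-2)·(-2) + (-1)·(-1) + (0)·(0) + (0)·(0) + (3)·(3)) / 4 = 14/4 = 3.5
  S[X_1,X_2] = ((-2)·(-0.4) + (-1)·(-1.4) + (0)·(2.6) + (0)·(-0.4) + (3)·(-0.4)) / 4 = 1/4 = 0.25
  S[X_2,X_2] = ((-0.4)·(-0.4) + (-1.4)·(-1.4) + (2.6)·(2.6) + (-0.4)·(-0.4) + (-0.4)·(-0.4)) / 4 = 9.2/4 = 2.3

S is symmetric (S[j,i] = S[i,j]). Assembling:

S = [[3.5, 0.25],
 [0.25, 2.3]]


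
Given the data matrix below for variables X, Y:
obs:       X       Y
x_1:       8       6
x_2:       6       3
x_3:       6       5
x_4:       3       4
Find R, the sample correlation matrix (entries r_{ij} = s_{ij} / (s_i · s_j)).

Step 1 — column means:
  mean(X) = (8 + 6 + 6 + 3) / 4 = 23/4 = 5.75
  mean(Y) = (6 + 3 + 5 + 4) / 4 = 18/4 = 4.5

Step 2 — sample variances and covariances s[i,j] = (1/(n-1)) · Σ_k (x_{k,i} - mean_i) · (x_{k,j} - mean_j), with n-1 = 3:
  s[X,X] = ((2.25)·(2.25) + (0.25)·(0.25) + (0.25)·(0.25) + (-2.75)·(-2.75)) / 3 = 12.75/3 = 4.25
  s[X,Y] = ((2.25)·(1.5) + (0.25)·(-1.5) + (0.25)·(0.5) + (-2.75)·(-0.5)) / 3 = 4.5/3 = 1.5
  s[Y,Y] = ((1.5)·(1.5) + (-1.5)·(-1.5) + (0.5)·(0.5) + (-0.5)·(-0.5)) / 3 = 5/3 = 1.6667
  Sample standard deviations s_i = √(s[i,i]):
  s(X) = √(4.25) = 2.0616
  s(Y) = √(1.6667) = 1.291

Step 3 — r_{ij} = s_{ij} / (s_i · s_j):
  r[X,X] = 1 (diagonal).
  r[X,Y] = 1.5 / (2.0616 · 1.291) = 1.5 / 2.6615 = 0.5636
  r[Y,Y] = 1 (diagonal).

R is symmetric with unit diagonal. Assembling:

R = [[1, 0.5636],
 [0.5636, 1]]


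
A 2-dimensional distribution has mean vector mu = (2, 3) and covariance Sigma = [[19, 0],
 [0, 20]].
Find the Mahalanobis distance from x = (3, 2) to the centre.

Step 1 — centre the observation: (x - mu) = (1, -1).

Step 2 — invert Sigma. det(Sigma) = 19·20 - (0)² = 380.
  Sigma^{-1} = (1/det) · [[d, -b], [-b, a]] = [[0.0526, 0],
 [0, 0.05]].

Step 3 — form the quadratic (x - mu)^T · Sigma^{-1} · (x - mu):
  Sigma^{-1} · (x - mu) = (0.0526, -0.05).
  (x - mu)^T · [Sigma^{-1} · (x - mu)] = (1)·(0.0526) + (-1)·(-0.05) = 0.1026.

Step 4 — take square root: d = √(0.1026) ≈ 0.3204.

d(x, mu) = √(0.1026) ≈ 0.3204


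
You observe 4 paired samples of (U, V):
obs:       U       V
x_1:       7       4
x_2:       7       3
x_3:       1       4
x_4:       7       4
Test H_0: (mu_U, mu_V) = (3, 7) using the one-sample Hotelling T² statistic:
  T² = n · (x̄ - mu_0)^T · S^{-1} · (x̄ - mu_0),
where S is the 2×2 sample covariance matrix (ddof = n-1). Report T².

Step 1 — sample mean vector:
  mean(U) = (7 + 7 + 1 + 7) / 4 = 22/4 = 5.5
  mean(V) = (4 + 3 + 4 + 4) / 4 = 15/4 = 3.75
  x̄ = (5.5, 3.75),  deviation x̄ - mu_0 = (5.5, 3.75) - (3, 7) = (2.5, -3.25).

Step 2 — sample covariance matrix, S[i,j] = (1/(n-1)) · Σ_k (x_{k,i} - mean_i) · (x_{k,j} - mean_j), divisor n-1 = 3:
  S[U,U] = ((1.5)·(1.5) + (1.5)·(1.5) + (-4.5)·(-4.5) + (1.5)·(1.5)) / 3 = 27/3 = 9
  S[U,V] = ((1.5)·(0.25) + (1.5)·(-0.75) + (-4.5)·(0.25) + (1.5)·(0.25)) / 3 = -1.5/3 = -0.5
  S[V,V] = ((0.25)·(0.25) + (-0.75)·(-0.75) + (0.25)·(0.25) + (0.25)·(0.25)) / 3 = 0.75/3 = 0.25
  S = [[9, -0.5],
 [-0.5, 0.25]].

Step 3 — invert S. det(S) = 9·0.25 - (-0.5)² = 2.
  S^{-1} = (1/det) · [[d, -b], [-b, a]] = [[0.125, 0.25],
 [0.25, 4.5]].

Step 4 — quadratic form (x̄ - mu_0)^T · S^{-1} · (x̄ - mu_0):
  S^{-1} · (x̄ - mu_0) = (-0.5, -14),
  (x̄ - mu_0)^T · [...] = (2.5)·(-0.5) + (-3.25)·(-14) = 44.25.

Step 5 — scale by n: T² = 4 · 44.25 = 177.

T² ≈ 177


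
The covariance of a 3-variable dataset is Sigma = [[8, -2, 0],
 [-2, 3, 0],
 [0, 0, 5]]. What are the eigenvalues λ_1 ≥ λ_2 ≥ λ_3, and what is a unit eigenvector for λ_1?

Step 1 — characteristic polynomial p(λ) = det(λI - Sigma) = λ³ - tr·λ² + c_1·λ - det, where tr = trace, c_1 = sum of the principal 2×2 minors, det = det(Sigma):
  tr = 8 + 3 + 5 = 16,
  c_1 = (8·3 - (-2)²) + (8·5 - (0)²) + (3·5 - (0)²) = 20 + 40 + 15 = 75,
  det = 8·(3·5 - (0)²) - (-2)·((-2)·5 - (0)·(0)) + (0)·((-2)·(0) - 3·(0)) = 8·(15) - (-2)·(-10) + (0)·(0) = 100.
  So p(λ) = λ³ - 16λ² + 75λ - 100.
Step 2 — look for an integer root (rational root theorem: any rational root is an integer divisor of 100). Testing λ = 5:
  p(5) = 125 - 400 + 375 - 100 = 0  ✓
  Dividing out (λ - 5): p(λ) = (λ - 5)(λ² - 11λ + 20).
Step 3 — remaining eigenvalues from the quadratic λ² - 11λ + 20 = 0:
  Δ = 11² - 4·20 = 121 - 80 = 41,  λ = (11 ± √41)/2 = (11 ± 6.4031)/2 ≈ 8.7016 or 2.2984.
  Sorted: λ_1 = 8.7016,  λ_2 = 5,  λ_3 = 2.2984  (check: sum = 16 = tr ✓).

Step 4 — unit eigenvector for λ_1 ≈ 8.7016: v spans the null space of (Sigma - λ_1 I), whose rows are
  r_1 = (-0.7016, -2, 0),  r_2 = (-2, -5.7016, 0),  r_3 = (0, 0, -3.7016).
  v is orthogonal to every row, so take v ∝ r_1 × r_3 = ((-2)·(-3.7016) - (0)·(0), (0)·(0) - (-0.7016)·(-3.7016), (-0.7016)·(0) - (-2)·(0)) ≈ (7.4031, -2.5969, 0).
  Let u = (7.4031, -2.5969, 0).
  ||u|| = √((7.4031)² + (-2.5969)² + (0)²) = √(61.55) ≈ 7.8454,  v_1 = u/||u|| ≈ (0.9436, -0.331, 0) (||v_1|| = 1).

λ_1 = 8.7016,  λ_2 = 5,  λ_3 = 2.2984;  v_1 ≈ (0.9436, -0.331, 0)


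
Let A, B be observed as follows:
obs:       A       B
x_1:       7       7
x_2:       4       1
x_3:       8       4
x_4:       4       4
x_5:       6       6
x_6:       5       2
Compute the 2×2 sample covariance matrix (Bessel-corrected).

Step 1 — column means:
  mean(A) = (7 + 4 + 8 + 4 + 6 + 5) / 6 = 34/6 = 5.6667
  mean(B) = (7 + 1 + 4 + 4 + 6 + 2) / 6 = 24/6 = 4

Step 2 — sample covariance S[i,j] = (1/(n-1)) · Σ_k (x_{k,i} - mean_i) · (x_{k,j} - mean_j), with n-1 = 5.
  S[A,A] = ((1.3333)·(1.3333) + (-1.6667)·(-1.6667) + (2.3333)·(2.3333) + (-1.6667)·(-1.6667) + (0.3333)·(0.3333) + (-0.6667)·(-0.6667)) / 5 = 13.3333/5 = 2.6667
  S[A,B] = ((1.3333)·(3) + (-1.6667)·(-3) + (2.3333)·(0) + (-1.6667)·(0) + (0.3333)·(2) + (-0.6667)·(-2)) / 5 = 11/5 = 2.2
  S[B,B] = ((3)·(3) + (-3)·(-3) + (0)·(0) + (0)·(0) + (2)·(2) + (-2)·(-2)) / 5 = 26/5 = 5.2

S is symmetric (S[j,i] = S[i,j]). Assembling:

S = [[2.6667, 2.2],
 [2.2, 5.2]]


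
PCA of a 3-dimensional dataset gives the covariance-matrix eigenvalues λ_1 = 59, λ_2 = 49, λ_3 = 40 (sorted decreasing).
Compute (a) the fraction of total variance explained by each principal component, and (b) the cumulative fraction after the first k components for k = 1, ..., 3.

Step 1 — total variance = trace(Sigma) = Σ λ_i = 59 + 49 + 40 = 148.

Step 2 — fraction explained by component i = λ_i / Σ λ:
  PC1: 59/148 = 0.3986
  PC2: 49/148 = 0.3311
  PC3: 40/148 = 0.2703

Step 3 — cumulative fraction after k components = (λ_1 + ... + λ_k) / Σ λ:
  k = 1: 59/148 = 0.3986
  k = 2: (59 + 49)/148 = 108/148 = 0.7297
  k = 3: (59 + 49 + 40)/148 = 148/148 = 1

Summary (fraction, with percent):

explained: PC1 0.3986 (39.86%), PC2 0.3311 (33.11%), PC3 0.2703 (27.03%);  cumulative: 0.3986, 0.7297, 1


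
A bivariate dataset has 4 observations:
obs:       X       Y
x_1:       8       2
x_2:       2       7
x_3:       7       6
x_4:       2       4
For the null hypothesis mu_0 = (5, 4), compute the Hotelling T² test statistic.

Step 1 — sample mean vector:
  mean(X) = (8 + 2 + 7 + 2) / 4 = 19/4 = 4.75
  mean(Y) = (2 + 7 + 6 + 4) / 4 = 19/4 = 4.75
  x̄ = (4.75, 4.75),  deviation x̄ - mu_0 = (4.75, 4.75) - (5, 4) = (-0.25, 0.75).

Step 2 — sample covariance matrix, S[i,j] = (1/(n-1)) · Σ_k (x_{k,i} - mean_i) · (x_{k,j} - mean_j), divisor n-1 = 3:
  S[X,X] = ((3.25)·(3.25) + (-2.75)·(-2.75) + (2.25)·(2.25) + (-2.75)·(-2.75)) / 3 = 30.75/3 = 10.25
  S[X,Y] = ((3.25)·(-2.75) + (-2.75)·(2.25) + (2.25)·(1.25) + (-2.75)·(-0.75)) / 3 = -10.25/3 = -3.4167
  S[Y,Y] = ((-2.75)·(-2.75) + (2.25)·(2.25) + (1.25)·(1.25) + (-0.75)·(-0.75)) / 3 = 14.75/3 = 4.9167
  S = [[10.25, -3.4167],
 [-3.4167, 4.9167]].

Step 3 — invert S. det(S) = 10.25·4.9167 - (-3.4167)² = 38.7222.
  S^{-1} = (1/det) · [[d, -b], [-b, a]] = [[0.127, 0.0882],
 [0.0882, 0.2647]].

Step 4 — quadratic form (x̄ - mu_0)^T · S^{-1} · (x̄ - mu_0):
  S^{-1} · (x̄ - mu_0) = (0.0344, 0.1765),
  (x̄ - mu_0)^T · [...] = (-0.25)·(0.0344) + (0.75)·(0.1765) = 0.1237.

Step 5 — scale by n: T² = 4 · 0.1237 = 0.495.

T² ≈ 0.495


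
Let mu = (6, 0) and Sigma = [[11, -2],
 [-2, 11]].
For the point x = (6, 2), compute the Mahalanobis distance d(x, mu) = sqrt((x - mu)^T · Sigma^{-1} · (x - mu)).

Step 1 — centre the observation: (x - mu) = (0, 2).

Step 2 — invert Sigma. det(Sigma) = 11·11 - (-2)² = 117.
  Sigma^{-1} = (1/det) · [[d, -b], [-b, a]] = [[0.094, 0.0171],
 [0.0171, 0.094]].

Step 3 — form the quadratic (x - mu)^T · Sigma^{-1} · (x - mu):
  Sigma^{-1} · (x - mu) = (0.0342, 0.188).
  (x - mu)^T · [Sigma^{-1} · (x - mu)] = (0)·(0.0342) + (2)·(0.188) = 0.3761.

Step 4 — take square root: d = √(0.3761) ≈ 0.6132.

d(x, mu) = √(0.3761) ≈ 0.6132


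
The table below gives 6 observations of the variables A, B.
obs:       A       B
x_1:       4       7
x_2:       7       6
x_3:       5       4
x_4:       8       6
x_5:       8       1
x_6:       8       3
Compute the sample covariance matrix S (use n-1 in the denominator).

Step 1 — column means:
  mean(A) = (4 + 7 + 5 + 8 + 8 + 8) / 6 = 40/6 = 6.6667
  mean(B) = (7 + 6 + 4 + 6 + 1 + 3) / 6 = 27/6 = 4.5

Step 2 — sample covariance S[i,j] = (1/(n-1)) · Σ_k (x_{k,i} - mean_i) · (x_{k,j} - mean_j), with n-1 = 5.
  S[A,A] = ((-2.6667)·(-2.6667) + (0.3333)·(0.3333) + (-1.6667)·(-1.6667) + (1.3333)·(1.3333) + (1.3333)·(1.3333) + (1.3333)·(1.3333)) / 5 = 15.3333/5 = 3.0667
  S[A,B] = ((-2.6667)·(2.5) + (0.3333)·(1.5) + (-1.6667)·(-0.5) + (1.3333)·(1.5) + (1.3333)·(-3.5) + (1.3333)·(-1.5)) / 5 = -10/5 = -2
  S[B,B] = ((2.5)·(2.5) + (1.5)·(1.5) + (-0.5)·(-0.5) + (1.5)·(1.5) + (-3.5)·(-3.5) + (-1.5)·(-1.5)) / 5 = 25.5/5 = 5.1

S is symmetric (S[j,i] = S[i,j]). Assembling:

S = [[3.0667, -2],
 [-2, 5.1]]


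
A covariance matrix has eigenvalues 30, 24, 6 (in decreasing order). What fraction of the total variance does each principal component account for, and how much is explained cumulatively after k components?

Step 1 — total variance = trace(Sigma) = Σ λ_i = 30 + 24 + 6 = 60.

Step 2 — fraction explained by component i = λ_i / Σ λ:
  PC1: 30/60 = 0.5
  PC2: 24/60 = 0.4
  PC3: 6/60 = 0.1

Step 3 — cumulative fraction after k components = (λ_1 + ... + λ_k) / Σ λ:
  k = 1: 30/60 = 0.5
  k = 2: (30 + 24)/60 = 54/60 = 0.9
  k = 3: (30 + 24 + 6)/60 = 60/60 = 1

Summary (fraction, with percent):

explained: PC1 0.5 (50%), PC2 0.4 (40%), PC3 0.1 (10%);  cumulative: 0.5, 0.9, 1


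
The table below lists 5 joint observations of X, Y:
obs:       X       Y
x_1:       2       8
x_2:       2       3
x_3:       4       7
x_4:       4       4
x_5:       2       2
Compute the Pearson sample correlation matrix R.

Step 1 — column means:
  mean(X) = (2 + 2 + 4 + 4 + 2) / 5 = 14/5 = 2.8
  mean(Y) = (8 + 3 + 7 + 4 + 2) / 5 = 24/5 = 4.8

Step 2 — sample variances and covariances s[i,j] = (1/(n-1)) · Σ_k (x_{k,i} - mean_i) · (x_{k,j} - mean_j), with n-1 = 4:
  s[X,X] = ((-0.8)·(-0.8) + (-0.8)·(-0.8) + (1.2)·(1.2) + (1.2)·(1.2) + (-0.8)·(-0.8)) / 4 = 4.8/4 = 1.2
  s[X,Y] = ((-0.8)·(3.2) + (-0.8)·(-1.8) + (1.2)·(2.2) + (1.2)·(-0.8) + (-0.8)·(-2.8)) / 4 = 2.8/4 = 0.7
  s[Y,Y] = ((3.2)·(3.2) + (-1.8)·(-1.8) + (2.2)·(2.2) + (-0.8)·(-0.8) + (-2.8)·(-2.8)) / 4 = 26.8/4 = 6.7
  Sample standard deviations s_i = √(s[i,i]):
  s(X) = √(1.2) = 1.0954
  s(Y) = √(6.7) = 2.5884

Step 3 — r_{ij} = s_{ij} / (s_i · s_j):
  r[X,X] = 1 (diagonal).
  r[X,Y] = 0.7 / (1.0954 · 2.5884) = 0.7 / 2.8355 = 0.2469
  r[Y,Y] = 1 (diagonal).

R is symmetric with unit diagonal. Assembling:

R = [[1, 0.2469],
 [0.2469, 1]]


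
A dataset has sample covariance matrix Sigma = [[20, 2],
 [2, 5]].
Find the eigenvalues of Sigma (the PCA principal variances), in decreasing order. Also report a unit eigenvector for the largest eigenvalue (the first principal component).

Step 1 — characteristic polynomial of 2×2 Sigma:
  det(Sigma - λI) = λ² - trace · λ + det = 0.
  trace = 20 + 5 = 25, det = 20·5 - (2)² = 96.
Step 2 — discriminant:
  Δ = trace² - 4·det = 625 - 384 = 241.
Step 3 — eigenvalues:
  λ = (trace ± √Δ)/2 = (25 ± 15.5242)/2,
  λ_1 = 20.2621,  λ_2 = 4.7379.

Step 4 — unit eigenvector for λ_1: solve (Sigma - λ_1 I)v = 0. First row:
  (20 - 20.2621)·v_x + (2)·v_y = 0, i.e. (-0.2621)·v_x + (2)·v_y = 0,
  so v ∝ (b, λ_1 - a) = (2, 0.2621) = u.
  ||u|| = √((2)² + (0.2621)²) = √(4.0687) ≈ 2.0171,
  v_1 = u/||u|| ≈ (0.9915, 0.1299) (||v_1|| = 1).

λ_1 = 20.2621,  λ_2 = 4.7379;  v_1 ≈ (0.9915, 0.1299)


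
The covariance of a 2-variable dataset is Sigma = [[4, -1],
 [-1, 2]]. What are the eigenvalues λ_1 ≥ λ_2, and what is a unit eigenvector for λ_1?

Step 1 — characteristic polynomial of 2×2 Sigma:
  det(Sigma - λI) = λ² - trace · λ + det = 0.
  trace = 4 + 2 = 6, det = 4·2 - (-1)² = 7.
Step 2 — discriminant:
  Δ = trace² - 4·det = 36 - 28 = 8.
Step 3 — eigenvalues:
  λ = (trace ± √Δ)/2 = (6 ± 2.8284)/2,
  λ_1 = 4.4142,  λ_2 = 1.5858.

Step 4 — unit eigenvector for λ_1: solve (Sigma - λ_1 I)v = 0. First row:
  (4 - 4.4142)·v_x + (-1)·v_y = 0, i.e. (-0.4142)·v_x + (-1)·v_y = 0,
  so v ∝ (b, λ_1 - a) = (-1, 0.4142); multiply by -1 so the first entry is positive: u = (1, -0.4142).
  ||u|| = √((1)² + (-0.4142)²) = √(1.1716) ≈ 1.0824,
  v_1 = u/||u|| ≈ (0.9239, -0.3827) (||v_1|| = 1).

λ_1 = 4.4142,  λ_2 = 1.5858;  v_1 ≈ (0.9239, -0.3827)


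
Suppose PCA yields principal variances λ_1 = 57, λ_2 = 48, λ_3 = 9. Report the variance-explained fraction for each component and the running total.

Step 1 — total variance = trace(Sigma) = Σ λ_i = 57 + 48 + 9 = 114.

Step 2 — fraction explained by component i = λ_i / Σ λ:
  PC1: 57/114 = 0.5
  PC2: 48/114 = 0.4211
  PC3: 9/114 = 0.0789

Step 3 — cumulative fraction after k components = (λ_1 + ... + λ_k) / Σ λ:
  k = 1: 57/114 = 0.5
  k = 2: (57 + 48)/114 = 105/114 = 0.9211
  k = 3: (57 + 48 + 9)/114 = 114/114 = 1

Summary (fraction, with percent):

explained: PC1 0.5 (50%), PC2 0.4211 (42.11%), PC3 0.0789 (7.89%);  cumulative: 0.5, 0.9211, 1


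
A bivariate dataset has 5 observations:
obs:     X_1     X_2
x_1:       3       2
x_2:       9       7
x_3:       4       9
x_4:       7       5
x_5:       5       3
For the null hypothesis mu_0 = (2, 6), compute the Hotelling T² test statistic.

Step 1 — sample mean vector:
  mean(X_1) = (3 + 9 + 4 + 7 + 5) / 5 = 28/5 = 5.6
  mean(X_2) = (2 + 7 + 9 + 5 + 3) / 5 = 26/5 = 5.2
  x̄ = (5.6, 5.2),  deviation x̄ - mu_0 = (5.6, 5.2) - (2, 6) = (3.6, -0.8).

Step 2 — sample covariance matrix, S[i,j] = (1/(n-1)) · Σ_k (x_{k,i} - mean_i) · (x_{k,j} - mean_j), divisor n-1 = 4:
  S[X_1,X_1] = ((-2.6)·(-2.6) + (3.4)·(3.4) + (-1.6)·(-1.6) + (1.4)·(1.4) + (-0.6)·(-0.6)) / 4 = 23.2/4 = 5.8
  S[X_1,X_2] = ((-2.6)·(-3.2) + (3.4)·(1.8) + (-1.6)·(3.8) + (1.4)·(-0.2) + (-0.6)·(-2.2)) / 4 = 9.4/4 = 2.35
  S[X_2,X_2] = ((-3.2)·(-3.2) + (1.8)·(1.8) + (3.8)·(3.8) + (-0.2)·(-0.2) + (-2.2)·(-2.2)) / 4 = 32.8/4 = 8.2
  S = [[5.8, 2.35],
 [2.35, 8.2]].

Step 3 — invert S. det(S) = 5.8·8.2 - (2.35)² = 42.0375.
  S^{-1} = (1/det) · [[d, -b], [-b, a]] = [[0.1951, -0.0559],
 [-0.0559, 0.138]].

Step 4 — quadratic form (x̄ - mu_0)^T · S^{-1} · (x̄ - mu_0):
  S^{-1} · (x̄ - mu_0) = (0.747, -0.3116),
  (x̄ - mu_0)^T · [...] = (3.6)·(0.747) + (-0.8)·(-0.3116) = 2.9383.

Step 5 — scale by n: T² = 5 · 2.9383 = 14.6916.

T² ≈ 14.6916


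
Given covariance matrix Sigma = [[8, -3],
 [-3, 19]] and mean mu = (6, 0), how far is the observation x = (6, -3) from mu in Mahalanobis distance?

Step 1 — centre the observation: (x - mu) = (0, -3).

Step 2 — invert Sigma. det(Sigma) = 8·19 - (-3)² = 143.
  Sigma^{-1} = (1/det) · [[d, -b], [-b, a]] = [[0.1329, 0.021],
 [0.021, 0.0559]].

Step 3 — form the quadratic (x - mu)^T · Sigma^{-1} · (x - mu):
  Sigma^{-1} · (x - mu) = (-0.0629, -0.1678).
  (x - mu)^T · [Sigma^{-1} · (x - mu)] = (0)·(-0.0629) + (-3)·(-0.1678) = 0.5035.

Step 4 — take square root: d = √(0.5035) ≈ 0.7096.

d(x, mu) = √(0.5035) ≈ 0.7096


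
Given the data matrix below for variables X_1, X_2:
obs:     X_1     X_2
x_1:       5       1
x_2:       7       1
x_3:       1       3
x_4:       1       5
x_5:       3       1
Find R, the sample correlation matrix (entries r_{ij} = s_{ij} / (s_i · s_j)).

Step 1 — column means:
  mean(X_1) = (5 + 7 + 1 + 1 + 3) / 5 = 17/5 = 3.4
  mean(X_2) = (1 + 1 + 3 + 5 + 1) / 5 = 11/5 = 2.2

Step 2 — sample variances and covariances s[i,j] = (1/(n-1)) · Σ_k (x_{k,i} - mean_i) · (x_{k,j} - mean_j), with n-1 = 4:
  s[X_1,X_1] = ((1.6)·(1.6) + (3.6)·(3.6) + (-2.4)·(-2.4) + (-2.4)·(-2.4) + (-0.4)·(-0.4)) / 4 = 27.2/4 = 6.8
  s[X_1,X_2] = ((1.6)·(-1.2) + (3.6)·(-1.2) + (-2.4)·(0.8) + (-2.4)·(2.8) + (-0.4)·(-1.2)) / 4 = -14.4/4 = -3.6
  s[X_2,X_2] = ((-1.2)·(-1.2) + (-1.2)·(-1.2) + (0.8)·(0.8) + (2.8)·(2.8) + (-1.2)·(-1.2)) / 4 = 12.8/4 = 3.2
  Sample standard deviations s_i = √(s[i,i]):
  s(X_1) = √(6.8) = 2.6077
  s(X_2) = √(3.2) = 1.7889

Step 3 — r_{ij} = s_{ij} / (s_i · s_j):
  r[X_1,X_1] = 1 (diagonal).
  r[X_1,X_2] = -3.6 / (2.6077 · 1.7889) = -3.6 / 4.6648 = -0.7717
  r[X_2,X_2] = 1 (diagonal).

R is symmetric with unit diagonal. Assembling:

R = [[1, -0.7717],
 [-0.7717, 1]]


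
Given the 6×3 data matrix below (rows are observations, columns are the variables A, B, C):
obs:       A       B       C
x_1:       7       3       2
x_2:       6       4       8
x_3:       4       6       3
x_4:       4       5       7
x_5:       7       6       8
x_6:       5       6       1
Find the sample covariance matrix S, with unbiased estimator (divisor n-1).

Step 1 — column means:
  mean(A) = (7 + 6 + 4 + 4 + 7 + 5) / 6 = 33/6 = 5.5
  mean(B) = (3 + 4 + 6 + 5 + 6 + 6) / 6 = 30/6 = 5
  mean(C) = (2 + 8 + 3 + 7 + 8 + 1) / 6 = 29/6 = 4.8333

Step 2 — sample covariance S[i,j] = (1/(n-1)) · Σ_k (x_{k,i} - mean_i) · (x_{k,j} - mean_j), with n-1 = 5.
  S[A,A] = ((1.5)·(1.5) + (0.5)·(0.5) + (-1.5)·(-1.5) + (-1.5)·(-1.5) + (1.5)·(1.5) + (-0.5)·(-0.5)) / 5 = 9.5/5 = 1.9
  S[A,B] = ((1.5)·(-2) + (0.5)·(-1) + (-1.5)·(1) + (-1.5)·(0) + (1.5)·(1) + (-0.5)·(1)) / 5 = -4/5 = -0.8
  S[A,C] = ((1.5)·(-2.8333) + (0.5)·(3.1667) + (-1.5)·(-1.8333) + (-1.5)·(2.1667) + (1.5)·(3.1667) + (-0.5)·(-3.8333)) / 5 = 3.5/5 = 0.7
  S[B,B] = ((-2)·(-2) + (-1)·(-1) + (1)·(1) + (0)·(0) + (1)·(1) + (1)·(1)) / 5 = 8/5 = 1.6
  S[B,C] = ((-2)·(-2.8333) + (-1)·(3.1667) + (1)·(-1.8333) + (0)·(2.1667) + (1)·(3.1667) + (1)·(-3.8333)) / 5 = 0/5 = 0
  S[C,C] = ((-2.8333)·(-2.8333) + (3.1667)·(3.1667) + (-1.8333)·(-1.8333) + (2.1667)·(2.1667) + (3.1667)·(3.1667) + (-3.8333)·(-3.8333)) / 5 = 50.8333/5 = 10.1667

S is symmetric (S[j,i] = S[i,j]). Assembling:

S = [[1.9, -0.8, 0.7],
 [-0.8, 1.6, 0],
 [0.7, 0, 10.1667]]


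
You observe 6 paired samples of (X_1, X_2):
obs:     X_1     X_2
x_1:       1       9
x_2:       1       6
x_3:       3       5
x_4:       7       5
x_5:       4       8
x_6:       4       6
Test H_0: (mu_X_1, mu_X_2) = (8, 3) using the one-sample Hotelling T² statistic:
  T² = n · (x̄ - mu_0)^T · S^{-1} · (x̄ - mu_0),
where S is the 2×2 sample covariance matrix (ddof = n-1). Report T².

Step 1 — sample mean vector:
  mean(X_1) = (1 + 1 + 3 + 7 + 4 + 4) / 6 = 20/6 = 3.3333
  mean(X_2) = (9 + 6 + 5 + 5 + 8 + 6) / 6 = 39/6 = 6.5
  x̄ = (3.3333, 6.5),  deviation x̄ - mu_0 = (3.3333, 6.5) - (8, 3) = (-4.6667, 3.5).

Step 2 — sample covariance matrix, S[i,j] = (1/(n-1)) · Σ_k (x_{k,i} - mean_i) · (x_{k,j} - mean_j), divisor n-1 = 5:
  S[X_1,X_1] = ((-2.3333)·(-2.3333) + (-2.3333)·(-2.3333) + (-0.3333)·(-0.3333) + (3.6667)·(3.6667) + (0.6667)·(0.6667) + (0.6667)·(0.6667)) / 5 = 25.3333/5 = 5.0667
  S[X_1,X_2] = ((-2.3333)·(2.5) + (-2.3333)·(-0.5) + (-0.3333)·(-1.5) + (3.6667)·(-1.5) + (0.6667)·(1.5) + (0.6667)·(-0.5)) / 5 = -9/5 = -1.8
  S[X_2,X_2] = ((2.5)·(2.5) + (-0.5)·(-0.5) + (-1.5)·(-1.5) + (-1.5)·(-1.5) + (1.5)·(1.5) + (-0.5)·(-0.5)) / 5 = 13.5/5 = 2.7
  S = [[5.0667, -1.8],
 [-1.8, 2.7]].

Step 3 — invert S. det(S) = 5.0667·2.7 - (-1.8)² = 10.44.
  S^{-1} = (1/det) · [[d, -b], [-b, a]] = [[0.2586, 0.1724],
 [0.1724, 0.4853]].

Step 4 — quadratic form (x̄ - mu_0)^T · S^{-1} · (x̄ - mu_0):
  S^{-1} · (x̄ - mu_0) = (-0.6034, 0.894),
  (x̄ - mu_0)^T · [...] = (-4.6667)·(-0.6034) + (3.5)·(0.894) = 5.9451.

Step 5 — scale by n: T² = 6 · 5.9451 = 35.6705.

T² ≈ 35.6705


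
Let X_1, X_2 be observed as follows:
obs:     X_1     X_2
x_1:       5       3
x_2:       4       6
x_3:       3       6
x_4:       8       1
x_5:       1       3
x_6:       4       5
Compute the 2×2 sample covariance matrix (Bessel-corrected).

Step 1 — column means:
  mean(X_1) = (5 + 4 + 3 + 8 + 1 + 4) / 6 = 25/6 = 4.1667
  mean(X_2) = (3 + 6 + 6 + 1 + 3 + 5) / 6 = 24/6 = 4

Step 2 — sample covariance S[i,j] = (1/(n-1)) · Σ_k (x_{k,i} - mean_i) · (x_{k,j} - mean_j), with n-1 = 5.
  S[X_1,X_1] = ((0.8333)·(0.8333) + (-0.1667)·(-0.1667) + (-1.1667)·(-1.1667) + (3.8333)·(3.8333) + (-3.1667)·(-3.1667) + (-0.1667)·(-0.1667)) / 5 = 26.8333/5 = 5.3667
  S[X_1,X_2] = ((0.8333)·(-1) + (-0.1667)·(2) + (-1.1667)·(2) + (3.8333)·(-3) + (-3.1667)·(-1) + (-0.1667)·(1)) / 5 = -12/5 = -2.4
  S[X_2,X_2] = ((-1)·(-1) + (2)·(2) + (2)·(2) + (-3)·(-3) + (-1)·(-1) + (1)·(1)) / 5 = 20/5 = 4

S is symmetric (S[j,i] = S[i,j]). Assembling:

S = [[5.3667, -2.4],
 [-2.4, 4]]


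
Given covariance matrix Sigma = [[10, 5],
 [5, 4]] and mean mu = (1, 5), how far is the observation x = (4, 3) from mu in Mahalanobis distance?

Step 1 — centre the observation: (x - mu) = (3, -2).

Step 2 — invert Sigma. det(Sigma) = 10·4 - (5)² = 15.
  Sigma^{-1} = (1/det) · [[d, -b], [-b, a]] = [[0.2667, -0.3333],
 [-0.3333, 0.6667]].

Step 3 — form the quadratic (x - mu)^T · Sigma^{-1} · (x - mu):
  Sigma^{-1} · (x - mu) = (1.4667, -2.3333).
  (x - mu)^T · [Sigma^{-1} · (x - mu)] = (3)·(1.4667) + (-2)·(-2.3333) = 9.0667.

Step 4 — take square root: d = √(9.0667) ≈ 3.0111.

d(x, mu) = √(9.0667) ≈ 3.0111


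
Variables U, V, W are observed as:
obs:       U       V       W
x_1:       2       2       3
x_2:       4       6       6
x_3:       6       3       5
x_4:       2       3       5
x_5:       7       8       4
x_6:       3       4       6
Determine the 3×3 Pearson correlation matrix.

Step 1 — column means:
  mean(U) = (2 + 4 + 6 + 2 + 7 + 3) / 6 = 24/6 = 4
  mean(V) = (2 + 6 + 3 + 3 + 8 + 4) / 6 = 26/6 = 4.3333
  mean(W) = (3 + 6 + 5 + 5 + 4 + 6) / 6 = 29/6 = 4.8333

Step 2 — sample variances and covariances s[i,j] = (1/(n-1)) · Σ_k (x_{k,i} - mean_i) · (x_{k,j} - mean_j), with n-1 = 5:
  s[U,U] = ((-2)·(-2) + (0)·(0) + (2)·(2) + (-2)·(-2) + (3)·(3) + (-1)·(-1)) / 5 = 22/5 = 4.4
  s[U,V] = ((-2)·(-2.3333) + (0)·(1.6667) + (2)·(-1.3333) + (-2)·(-1.3333) + (3)·(3.6667) + (-1)·(-0.3333)) / 5 = 16/5 = 3.2
  s[U,W] = ((-2)·(-1.8333) + (0)·(1.1667) + (2)·(0.1667) + (-2)·(0.1667) + (3)·(-0.8333) + (-1)·(1.1667)) / 5 = 0/5 = 0
  s[V,V] = ((-2.3333)·(-2.3333) + (1.6667)·(1.6667) + (-1.3333)·(-1.3333) + (-1.3333)·(-1.3333) + (3.6667)·(3.6667) + (-0.3333)·(-0.3333)) / 5 = 25.3333/5 = 5.0667
  s[V,W] = ((-2.3333)·(-1.8333) + (1.6667)·(1.1667) + (-1.3333)·(0.1667) + (-1.3333)·(0.1667) + (3.6667)·(-0.8333) + (-0.3333)·(1.1667)) / 5 = 2.3333/5 = 0.4667
  s[W,W] = ((-1.8333)·(-1.8333) + (1.1667)·(1.1667) + (0.1667)·(0.1667) + (0.1667)·(0.1667) + (-0.8333)·(-0.8333) + (1.1667)·(1.1667)) / 5 = 6.8333/5 = 1.3667
  Sample standard deviations s_i = √(s[i,i]):
  s(U) = √(4.4) = 2.0976
  s(V) = √(5.0667) = 2.2509
  s(W) = √(1.3667) = 1.169

Step 3 — r_{ij} = s_{ij} / (s_i · s_j):
  r[U,U] = 1 (diagonal).
  r[U,V] = 3.2 / (2.0976 · 2.2509) = 3.2 / 4.7216 = 0.6777
  r[U,W] = 0 / (2.0976 · 1.169) = 0 / 2.4522 = 0
  r[V,V] = 1 (diagonal).
  r[V,W] = 0.4667 / (2.2509 · 1.169) = 0.4667 / 2.6314 = 0.1773
  r[W,W] = 1 (diagonal).

R is symmetric with unit diagonal. Assembling:

R = [[1, 0.6777, 0],
 [0.6777, 1, 0.1773],
 [0, 0.1773, 1]]


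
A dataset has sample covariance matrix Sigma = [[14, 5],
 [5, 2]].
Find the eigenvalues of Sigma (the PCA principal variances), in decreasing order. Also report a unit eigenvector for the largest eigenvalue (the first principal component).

Step 1 — characteristic polynomial of 2×2 Sigma:
  det(Sigma - λI) = λ² - trace · λ + det = 0.
  trace = 14 + 2 = 16, det = 14·2 - (5)² = 3.
Step 2 — discriminant:
  Δ = trace² - 4·det = 256 - 12 = 244.
Step 3 — eigenvalues:
  λ = (trace ± √Δ)/2 = (16 ± 15.6205)/2,
  λ_1 = 15.8102,  λ_2 = 0.1898.

Step 4 — unit eigenvector for λ_1: solve (Sigma - λ_1 I)v = 0. First row:
  (14 - 15.8102)·v_x + (5)·v_y = 0, i.e. (-1.8102)·v_x + (5)·v_y = 0,
  so v ∝ (b, λ_1 - a) = (5, 1.8102) = u.
  ||u|| = √((5)² + (1.8102)²) = √(28.277) ≈ 5.3176,
  v_1 = u/||u|| ≈ (0.9403, 0.3404) (||v_1|| = 1).

λ_1 = 15.8102,  λ_2 = 0.1898;  v_1 ≈ (0.9403, 0.3404)


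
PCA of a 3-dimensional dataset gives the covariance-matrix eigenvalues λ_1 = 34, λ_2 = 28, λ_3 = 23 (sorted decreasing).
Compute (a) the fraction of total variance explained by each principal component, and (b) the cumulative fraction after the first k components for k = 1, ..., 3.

Step 1 — total variance = trace(Sigma) = Σ λ_i = 34 + 28 + 23 = 85.

Step 2 — fraction explained by component i = λ_i / Σ λ:
  PC1: 34/85 = 0.4
  PC2: 28/85 = 0.3294
  PC3: 23/85 = 0.2706

Step 3 — cumulative fraction after k components = (λ_1 + ... + λ_k) / Σ λ:
  k = 1: 34/85 = 0.4
  k = 2: (34 + 28)/85 = 62/85 = 0.7294
  k = 3: (34 + 28 + 23)/85 = 85/85 = 1

Summary (fraction, with percent):

explained: PC1 0.4 (40%), PC2 0.3294 (32.94%), PC3 0.2706 (27.06%);  cumulative: 0.4, 0.7294, 1


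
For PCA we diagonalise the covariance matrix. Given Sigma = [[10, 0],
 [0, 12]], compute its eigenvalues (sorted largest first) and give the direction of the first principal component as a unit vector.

Step 1 — characteristic polynomial of 2×2 Sigma:
  det(Sigma - λI) = λ² - trace · λ + det = 0.
  trace = 10 + 12 = 22, det = 10·12 - (0)² = 120.
Step 2 — discriminant:
  Δ = trace² - 4·det = 484 - 480 = 4.
Step 3 — eigenvalues:
  λ = (trace ± √Δ)/2 = (22 ± 2)/2,
  λ_1 = 12,  λ_2 = 10.

Step 4 — unit eigenvector for λ_1: Sigma is diagonal, so its eigenvectors are the coordinate axes. λ_1 = 12 is the diagonal entry on the second coordinate axis, hence
  v_1 = (0, 1) (||v_1|| = 1).

λ_1 = 12,  λ_2 = 10;  v_1 ≈ (0, 1)


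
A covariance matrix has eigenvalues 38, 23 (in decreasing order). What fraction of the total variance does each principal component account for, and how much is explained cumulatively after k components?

Step 1 — total variance = trace(Sigma) = Σ λ_i = 38 + 23 = 61.

Step 2 — fraction explained by component i = λ_i / Σ λ:
  PC1: 38/61 = 0.623
  PC2: 23/61 = 0.377

Step 3 — cumulative fraction after k components = (λ_1 + ... + λ_k) / Σ λ:
  k = 1: 38/61 = 0.623
  k = 2: (38 + 23)/61 = 61/61 = 1

Summary (fraction, with percent):

explained: PC1 0.623 (62.3%), PC2 0.377 (37.7%);  cumulative: 0.623, 1


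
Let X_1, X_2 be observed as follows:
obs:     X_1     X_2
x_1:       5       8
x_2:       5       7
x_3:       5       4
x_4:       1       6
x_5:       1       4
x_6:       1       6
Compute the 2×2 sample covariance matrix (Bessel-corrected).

Step 1 — column means:
  mean(X_1) = (5 + 5 + 5 + 1 + 1 + 1) / 6 = 18/6 = 3
  mean(X_2) = (8 + 7 + 4 + 6 + 4 + 6) / 6 = 35/6 = 5.8333

Step 2 — sample covariance S[i,j] = (1/(n-1)) · Σ_k (x_{k,i} - mean_i) · (x_{k,j} - mean_j), with n-1 = 5.
  S[X_1,X_1] = ((2)·(2) + (2)·(2) + (2)·(2) + (-2)·(-2) + (-2)·(-2) + (-2)·(-2)) / 5 = 24/5 = 4.8
  S[X_1,X_2] = ((2)·(2.1667) + (2)·(1.1667) + (2)·(-1.8333) + (-2)·(0.1667) + (-2)·(-1.8333) + (-2)·(0.1667)) / 5 = 6/5 = 1.2
  S[X_2,X_2] = ((2.1667)·(2.1667) + (1.1667)·(1.1667) + (-1.8333)·(-1.8333) + (0.1667)·(0.1667) + (-1.8333)·(-1.8333) + (0.1667)·(0.1667)) / 5 = 12.8333/5 = 2.5667

S is symmetric (S[j,i] = S[i,j]). Assembling:

S = [[4.8, 1.2],
 [1.2, 2.5667]]


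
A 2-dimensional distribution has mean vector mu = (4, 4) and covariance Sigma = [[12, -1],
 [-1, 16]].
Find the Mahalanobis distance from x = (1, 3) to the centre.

Step 1 — centre the observation: (x - mu) = (-3, -1).

Step 2 — invert Sigma. det(Sigma) = 12·16 - (-1)² = 191.
  Sigma^{-1} = (1/det) · [[d, -b], [-b, a]] = [[0.0838, 0.0052],
 [0.0052, 0.0628]].

Step 3 — form the quadratic (x - mu)^T · Sigma^{-1} · (x - mu):
  Sigma^{-1} · (x - mu) = (-0.2565, -0.0785).
  (x - mu)^T · [Sigma^{-1} · (x - mu)] = (-3)·(-0.2565) + (-1)·(-0.0785) = 0.8482.

Step 4 — take square root: d = √(0.8482) ≈ 0.921.

d(x, mu) = √(0.8482) ≈ 0.921


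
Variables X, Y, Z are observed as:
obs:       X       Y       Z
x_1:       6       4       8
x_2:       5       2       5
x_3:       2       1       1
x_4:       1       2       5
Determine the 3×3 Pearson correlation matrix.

Step 1 — column means:
  mean(X) = (6 + 5 + 2 + 1) / 4 = 14/4 = 3.5
  mean(Y) = (4 + 2 + 1 + 2) / 4 = 9/4 = 2.25
  mean(Z) = (8 + 5 + 1 + 5) / 4 = 19/4 = 4.75

Step 2 — sample variances and covariances s[i,j] = (1/(n-1)) · Σ_k (x_{k,i} - mean_i) · (x_{k,j} - mean_j), with n-1 = 3:
  s[X,X] = ((2.5)·(2.5) + (1.5)·(1.5) + (-1.5)·(-1.5) + (-2.5)·(-2.5)) / 3 = 17/3 = 5.6667
  s[X,Y] = ((2.5)·(1.75) + (1.5)·(-0.25) + (-1.5)·(-1.25) + (-2.5)·(-0.25)) / 3 = 6.5/3 = 2.1667
  s[X,Z] = ((2.5)·(3.25) + (1.5)·(0.25) + (-1.5)·(-3.75) + (-2.5)·(0.25)) / 3 = 13.5/3 = 4.5
  s[Y,Y] = ((1.75)·(1.75) + (-0.25)·(-0.25) + (-1.25)·(-1.25) + (-0.25)·(-0.25)) / 3 = 4.75/3 = 1.5833
  s[Y,Z] = ((1.75)·(3.25) + (-0.25)·(0.25) + (-1.25)·(-3.75) + (-0.25)·(0.25)) / 3 = 10.25/3 = 3.4167
  s[Z,Z] = ((3.25)·(3.25) + (0.25)·(0.25) + (-3.75)·(-3.75) + (0.25)·(0.25)) / 3 = 24.75/3 = 8.25
  Sample standard deviations s_i = √(s[i,i]):
  s(X) = √(5.6667) = 2.3805
  s(Y) = √(1.5833) = 1.2583
  s(Z) = √(8.25) = 2.8723

Step 3 — r_{ij} = s_{ij} / (s_i · s_j):
  r[X,X] = 1 (diagonal).
  r[X,Y] = 2.1667 / (2.3805 · 1.2583) = 2.1667 / 2.9954 = 0.7233
  r[X,Z] = 4.5 / (2.3805 · 2.8723) = 4.5 / 6.8374 = 0.6581
  r[Y,Y] = 1 (diagonal).
  r[Y,Z] = 3.4167 / (1.2583 · 2.8723) = 3.4167 / 3.6142 = 0.9453
  r[Z,Z] = 1 (diagonal).

R is symmetric with unit diagonal. Assembling:

R = [[1, 0.7233, 0.6581],
 [0.7233, 1, 0.9453],
 [0.6581, 0.9453, 1]]


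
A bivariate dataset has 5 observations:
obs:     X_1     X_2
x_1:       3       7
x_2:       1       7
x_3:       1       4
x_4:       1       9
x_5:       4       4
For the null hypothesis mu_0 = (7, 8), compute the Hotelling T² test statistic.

Step 1 — sample mean vector:
  mean(X_1) = (3 + 1 + 1 + 1 + 4) / 5 = 10/5 = 2
  mean(X_2) = (7 + 7 + 4 + 9 + 4) / 5 = 31/5 = 6.2
  x̄ = (2, 6.2),  deviation x̄ - mu_0 = (2, 6.2) - (7, 8) = (-5, -1.8).

Step 2 — sample covariance matrix, S[i,j] = (1/(n-1)) · Σ_k (x_{k,i} - mean_i) · (x_{k,j} - mean_j), divisor n-1 = 4:
  S[X_1,X_1] = ((1)·(1) + (-1)·(-1) + (-1)·(-1) + (-1)·(-1) + (2)·(2)) / 4 = 8/4 = 2
  S[X_1,X_2] = ((1)·(0.8) + (-1)·(0.8) + (-1)·(-2.2) + (-1)·(2.8) + (2)·(-2.2)) / 4 = -5/4 = -1.25
  S[X_2,X_2] = ((0.8)·(0.8) + (0.8)·(0.8) + (-2.2)·(-2.2) + (2.8)·(2.8) + (-2.2)·(-2.2)) / 4 = 18.8/4 = 4.7
  S = [[2, -1.25],
 [-1.25, 4.7]].

Step 3 — invert S. det(S) = 2·4.7 - (-1.25)² = 7.8375.
  S^{-1} = (1/det) · [[d, -b], [-b, a]] = [[0.5997, 0.1595],
 [0.1595, 0.2552]].

Step 4 — quadratic form (x̄ - mu_0)^T · S^{-1} · (x̄ - mu_0):
  S^{-1} · (x̄ - mu_0) = (-3.2855, -1.2568),
  (x̄ - mu_0)^T · [...] = (-5)·(-3.2855) + (-1.8)·(-1.2568) = 18.6896.

Step 5 — scale by n: T² = 5 · 18.6896 = 93.4482.

T² ≈ 93.4482
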